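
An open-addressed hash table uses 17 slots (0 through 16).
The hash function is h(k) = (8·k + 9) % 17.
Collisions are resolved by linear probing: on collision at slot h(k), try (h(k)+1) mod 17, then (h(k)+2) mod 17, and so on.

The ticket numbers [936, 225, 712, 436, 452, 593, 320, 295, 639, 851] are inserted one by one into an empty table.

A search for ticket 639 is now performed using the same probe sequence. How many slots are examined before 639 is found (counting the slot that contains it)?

2

936 hashes to 0; slot 0 is free => place at 0.
225 hashes to 7; slot 7 is free => place at 7.
712 hashes to 10; slot 10 is free => place at 10.
436 hashes to 12; slot 12 is free => place at 12.
452 hashes to 4; slot 4 is free => place at 4.
593 hashes to 10; 10 taken => place at 11.
320 hashes to 2; slot 2 is free => place at 2.
295 hashes to 6; slot 6 is free => place at 6.
639 hashes to 4; 4 taken => place at 5.
851 hashes to 0; 0 taken => place at 1.
Table: [936, 851, 320, -, 452, 639, 295, 225, -, -, 712, 593, 436, -, -, -, -]
Lookup 639: h=4, probe 4,5 → found at 5.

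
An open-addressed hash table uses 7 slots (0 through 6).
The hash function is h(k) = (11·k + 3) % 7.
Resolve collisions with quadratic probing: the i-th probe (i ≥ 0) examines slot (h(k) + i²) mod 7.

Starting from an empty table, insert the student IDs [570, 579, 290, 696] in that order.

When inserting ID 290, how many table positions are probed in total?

570 hashes to 1; slot 1 is free → place at 1.
579 hashes to 2; slot 2 is free → place at 2.
290 hashes to 1; 1,2 taken → place at 5.
696 hashes to 1; 1,2,5 taken → place at 3.
Table: [-, 570, 579, 696, -, 290, -]

3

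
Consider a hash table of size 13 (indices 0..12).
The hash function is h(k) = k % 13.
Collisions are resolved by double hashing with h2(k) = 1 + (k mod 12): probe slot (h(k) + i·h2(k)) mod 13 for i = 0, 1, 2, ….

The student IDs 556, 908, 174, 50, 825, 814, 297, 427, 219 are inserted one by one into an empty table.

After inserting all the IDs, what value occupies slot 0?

556: h=10 → slot 10
908: h=11 → slot 11
174: h=5 → slot 5
50: h=11, h2=3, probe 11,1 → slot 1
825: h=6 → slot 6
814: h=8 → slot 8
297: h=11, h2=10, probe 11,8,5,2 → slot 2
427: h=11, h2=8, probe 11,6,1,9 → slot 9
219: h=11, h2=4, probe 11,2,6,10,1,5,9,0 → slot 0
Table: [219, 50, 297, -, -, 174, 825, -, 814, 427, 556, 908, -]

219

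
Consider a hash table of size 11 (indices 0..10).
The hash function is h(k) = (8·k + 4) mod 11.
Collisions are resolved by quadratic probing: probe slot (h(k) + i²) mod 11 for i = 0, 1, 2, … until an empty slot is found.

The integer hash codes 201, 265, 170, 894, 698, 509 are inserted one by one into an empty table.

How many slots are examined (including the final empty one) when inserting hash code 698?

201: h=6 → slot 6
265: h=1 → slot 1
170: h=0 → slot 0
894: h=6, probe 6,7 → slot 7
698: h=0, probe 0,1,4 → slot 4
509: h=6, probe 6,7,10 → slot 10
Table: [170, 265, _, _, 698, _, 201, 894, _, _, 509]

3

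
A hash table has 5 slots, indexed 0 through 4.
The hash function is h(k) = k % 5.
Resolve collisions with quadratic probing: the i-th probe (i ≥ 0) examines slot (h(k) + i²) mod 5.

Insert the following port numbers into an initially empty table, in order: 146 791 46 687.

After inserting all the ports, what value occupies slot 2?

146 hashes to 1; slot 1 is free => place at 1.
791 hashes to 1; 1 taken => place at 2.
46 hashes to 1; 1,2 taken => place at 0.
687 hashes to 2; 2 taken => place at 3.
Table: [46, 146, 791, 687, ∅]

791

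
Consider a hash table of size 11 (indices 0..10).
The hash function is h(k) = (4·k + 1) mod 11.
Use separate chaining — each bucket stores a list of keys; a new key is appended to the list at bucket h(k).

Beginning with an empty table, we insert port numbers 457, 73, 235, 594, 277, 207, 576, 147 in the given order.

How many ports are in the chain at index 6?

3

Insert 457: h=3, bucket 3 empty -> new chain.
Insert 73: h=7, bucket 7 empty -> new chain.
Insert 235: h=6, bucket 6 empty -> new chain.
Insert 594: h=1, bucket 1 empty -> new chain.
Insert 277: h=9, bucket 9 empty -> new chain.
Insert 207: h=4, bucket 4 empty -> new chain.
Insert 576: h=6, bucket 6 nonempty -> append to chain.
Insert 147: h=6, bucket 6 nonempty -> append to chain.
Final buckets:
0: —
1: 594
2: —
3: 457
4: 207
5: —
6: 235 -> 576 -> 147
7: 73
8: —
9: 277
10: —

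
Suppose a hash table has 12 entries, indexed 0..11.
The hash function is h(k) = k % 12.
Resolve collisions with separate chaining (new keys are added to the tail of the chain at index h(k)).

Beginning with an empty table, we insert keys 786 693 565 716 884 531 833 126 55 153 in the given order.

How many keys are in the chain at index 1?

1

786 -> bucket 6
693 -> bucket 9
565 -> bucket 1
716 -> bucket 8
884 -> bucket 8 (collision)
531 -> bucket 3
833 -> bucket 5
126 -> bucket 6 (collision)
55 -> bucket 7
153 -> bucket 9 (collision)
Final buckets:
0: -
1: 565
2: -
3: 531
4: -
5: 833
6: 786 -> 126
7: 55
8: 716 -> 884
9: 693 -> 153
10: -
11: -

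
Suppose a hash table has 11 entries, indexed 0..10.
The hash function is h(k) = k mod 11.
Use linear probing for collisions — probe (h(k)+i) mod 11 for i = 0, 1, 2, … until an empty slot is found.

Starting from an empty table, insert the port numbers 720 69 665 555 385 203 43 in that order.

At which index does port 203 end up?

Insert 720: h=5, slot 5 empty → index 5.
Insert 69: h=3, slot 3 empty → index 3.
Insert 665: h=5, slot 5 occupied → index 6.
Insert 555: h=5, slots 5,6 occupied → index 7.
Insert 385: h=0, slot 0 empty → index 0.
Insert 203: h=5, slots 5,6,7 occupied → index 8.
Insert 43: h=10, slot 10 empty → index 10.
Table: [385, _, _, 69, _, 720, 665, 555, 203, _, 43]

8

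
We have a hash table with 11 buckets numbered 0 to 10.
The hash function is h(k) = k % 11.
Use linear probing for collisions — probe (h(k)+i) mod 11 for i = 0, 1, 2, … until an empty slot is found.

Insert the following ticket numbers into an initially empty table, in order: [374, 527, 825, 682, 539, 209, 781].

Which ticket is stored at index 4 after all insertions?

209

374: h=0 -> slot 0
527: h=10 -> slot 10
825: h=0, probe 0,1 -> slot 1
682: h=0, probe 0,1,2 -> slot 2
539: h=0, probe 0,1,2,3 -> slot 3
209: h=0, probe 0,1,2,3,4 -> slot 4
781: h=0, probe 0,1,2,3,4,5 -> slot 5
Table: [374, 825, 682, 539, 209, 781, -, -, -, -, 527]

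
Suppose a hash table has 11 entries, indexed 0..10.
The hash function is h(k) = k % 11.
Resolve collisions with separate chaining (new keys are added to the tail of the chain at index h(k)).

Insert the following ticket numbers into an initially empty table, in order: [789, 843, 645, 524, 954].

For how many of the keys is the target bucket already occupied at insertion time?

3

789 → bucket 8
843 → bucket 7
645 → bucket 7 (collision)
524 → bucket 7 (collision)
954 → bucket 8 (collision)
Final buckets:
0: .
1: .
2: .
3: .
4: .
5: .
6: .
7: 843 -> 645 -> 524
8: 789 -> 954
9: .
10: .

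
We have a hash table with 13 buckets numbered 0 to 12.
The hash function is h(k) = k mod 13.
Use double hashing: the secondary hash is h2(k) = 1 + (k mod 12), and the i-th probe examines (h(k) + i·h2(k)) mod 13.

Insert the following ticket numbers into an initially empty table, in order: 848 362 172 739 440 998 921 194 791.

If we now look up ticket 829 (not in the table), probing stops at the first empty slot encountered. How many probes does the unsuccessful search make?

848: h=3 -> slot 3
362: h=11 -> slot 11
172: h=3, h2=5, probe 3,8 -> slot 8
739: h=11, h2=8, probe 11,6 -> slot 6
440: h=11, h2=9, probe 11,7 -> slot 7
998: h=10 -> slot 10
921: h=11, h2=10, probe 11,8,5 -> slot 5
194: h=12 -> slot 12
791: h=11, h2=12, probe 11,10,9 -> slot 9
Table: [-, -, -, 848, -, 921, 739, 440, 172, 791, 998, 362, 194]
Lookup 829: h=10, h2=2, probe 10,12,1 → slot 1 empty, not found.

3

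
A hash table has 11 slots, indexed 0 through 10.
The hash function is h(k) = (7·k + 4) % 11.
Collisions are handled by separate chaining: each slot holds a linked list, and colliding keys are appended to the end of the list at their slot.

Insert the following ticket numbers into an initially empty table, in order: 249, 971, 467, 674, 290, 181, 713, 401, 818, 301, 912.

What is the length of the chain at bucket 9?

1

249 → bucket 9
971 → bucket 3
467 → bucket 6
674 → bucket 3 (collision)
290 → bucket 10
181 → bucket 6 (collision)
713 → bucket 1
401 → bucket 6 (collision)
818 → bucket 10 (collision)
301 → bucket 10 (collision)
912 → bucket 8
Final buckets:
0: .
1: 713
2: .
3: 971 -> 674
4: .
5: .
6: 467 -> 181 -> 401
7: .
8: 912
9: 249
10: 290 -> 818 -> 301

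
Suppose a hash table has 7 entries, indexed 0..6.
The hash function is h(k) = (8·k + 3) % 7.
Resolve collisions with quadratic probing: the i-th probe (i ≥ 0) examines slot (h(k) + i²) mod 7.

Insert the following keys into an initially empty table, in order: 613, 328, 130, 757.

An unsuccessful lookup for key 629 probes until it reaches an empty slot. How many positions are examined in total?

613 hashes to 0; slot 0 is free → place at 0.
328 hashes to 2; slot 2 is free → place at 2.
130 hashes to 0; 0 taken → place at 1.
757 hashes to 4; slot 4 is free → place at 4.
Table: [613, 130, 328, ., 757, ., .]
Lookup 629: h=2, probe 2,3 → slot 3 empty, not found.

2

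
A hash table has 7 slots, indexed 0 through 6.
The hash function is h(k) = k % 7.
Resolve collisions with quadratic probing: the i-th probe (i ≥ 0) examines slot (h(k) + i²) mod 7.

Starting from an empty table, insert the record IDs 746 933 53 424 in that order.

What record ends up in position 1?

746 hashes to 4; slot 4 is free → place at 4.
933 hashes to 2; slot 2 is free → place at 2.
53 hashes to 4; 4 taken → place at 5.
424 hashes to 4; 4,5 taken → place at 1.
Table: [_, 424, 933, _, 746, 53, _]

424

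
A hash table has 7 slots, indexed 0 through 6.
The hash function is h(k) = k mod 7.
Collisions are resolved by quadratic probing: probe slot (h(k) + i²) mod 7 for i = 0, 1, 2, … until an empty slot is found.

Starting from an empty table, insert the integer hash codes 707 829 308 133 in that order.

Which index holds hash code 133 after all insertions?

4

707: h=0 => slot 0
829: h=3 => slot 3
308: h=0, probe 0,1 => slot 1
133: h=0, probe 0,1,4 => slot 4
Table: [707, 308, ∅, 829, 133, ∅, ∅]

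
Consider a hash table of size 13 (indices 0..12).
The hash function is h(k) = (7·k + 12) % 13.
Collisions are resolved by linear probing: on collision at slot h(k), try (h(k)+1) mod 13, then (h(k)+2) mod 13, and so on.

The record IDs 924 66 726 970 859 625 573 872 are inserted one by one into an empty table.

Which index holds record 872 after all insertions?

12

924 hashes to 6; slot 6 is free => place at 6.
66 hashes to 6; 6 taken => place at 7.
726 hashes to 11; slot 11 is free => place at 11.
970 hashes to 3; slot 3 is free => place at 3.
859 hashes to 6; 6,7 taken => place at 8.
625 hashes to 6; 6,7,8 taken => place at 9.
573 hashes to 6; 6,7,8,9 taken => place at 10.
872 hashes to 6; 6,7,8,9,10,11 taken => place at 12.
Table: [_, _, _, 970, _, _, 924, 66, 859, 625, 573, 726, 872]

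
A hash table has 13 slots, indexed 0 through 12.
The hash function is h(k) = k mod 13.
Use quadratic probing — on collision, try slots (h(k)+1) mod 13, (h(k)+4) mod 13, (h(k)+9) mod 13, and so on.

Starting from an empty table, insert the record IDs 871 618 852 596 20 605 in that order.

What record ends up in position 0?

871

Insert 871: h=0, slot 0 empty → index 0.
Insert 618: h=7, slot 7 empty → index 7.
Insert 852: h=7, slot 7 occupied → index 8.
Insert 596: h=11, slot 11 empty → index 11.
Insert 20: h=7, slots 7,8,11 occupied → index 3.
Insert 605: h=7, slots 7,8,11,3 occupied → index 10.
Table: [871, ., ., 20, ., ., ., 618, 852, ., 605, 596, .]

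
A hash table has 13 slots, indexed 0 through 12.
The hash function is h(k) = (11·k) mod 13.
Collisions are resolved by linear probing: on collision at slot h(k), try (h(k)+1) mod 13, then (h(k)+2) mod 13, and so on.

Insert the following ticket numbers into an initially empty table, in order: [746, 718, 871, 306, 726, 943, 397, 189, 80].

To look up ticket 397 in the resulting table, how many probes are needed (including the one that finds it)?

746: h=3 => slot 3
718: h=7 => slot 7
871: h=0 => slot 0
306: h=12 => slot 12
726: h=4 => slot 4
943: h=12, probe 12,0,1 => slot 1
397: h=12, probe 12,0,1,2 => slot 2
189: h=12, probe 12,0,1,2,3,4,5 => slot 5
80: h=9 => slot 9
Table: [871, 943, 397, 746, 726, 189, ∅, 718, ∅, 80, ∅, ∅, 306]
Lookup 397: h=12, probe 12,0,1,2 → found at 2.

4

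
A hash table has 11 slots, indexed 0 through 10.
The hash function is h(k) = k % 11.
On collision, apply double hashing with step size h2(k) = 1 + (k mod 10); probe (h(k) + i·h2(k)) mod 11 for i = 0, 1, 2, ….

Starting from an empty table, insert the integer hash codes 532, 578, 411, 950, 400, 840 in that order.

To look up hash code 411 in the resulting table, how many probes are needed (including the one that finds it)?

532 hashes to 4; slot 4 is free → place at 4.
578 hashes to 6; slot 6 is free → place at 6.
411 hashes to 4, h2=2; 4,6 taken → place at 8.
950 hashes to 4, h2=1; 4 taken → place at 5.
400 hashes to 4, h2=1; 4,5,6 taken → place at 7.
840 hashes to 4, h2=1; 4,5,6,7,8 taken → place at 9.
Table: [—, —, —, —, 532, 950, 578, 400, 411, 840, —]
Lookup 411: h=4, h2=2, probe 4,6,8 → found at 8.

3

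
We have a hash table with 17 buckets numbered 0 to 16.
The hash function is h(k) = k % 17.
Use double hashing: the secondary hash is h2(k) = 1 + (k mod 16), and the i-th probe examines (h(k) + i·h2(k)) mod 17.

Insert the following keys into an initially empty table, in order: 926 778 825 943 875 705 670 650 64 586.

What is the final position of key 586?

Insert 926: h=8, slot 8 empty => index 8.
Insert 778: h=13, slot 13 empty => index 13.
Insert 825: h=9, slot 9 empty => index 9.
Insert 943: h=8, h2=16, slot 8 occupied => index 7.
Insert 875: h=8, h2=12, slot 8 occupied => index 3.
Insert 705: h=8, h2=2, slot 8 occupied => index 10.
Insert 670: h=7, h2=15, slot 7 occupied => index 5.
Insert 650: h=4, slot 4 empty => index 4.
Insert 64: h=13, h2=1, slot 13 occupied => index 14.
Insert 586: h=8, h2=11, slot 8 occupied => index 2.
Table: [-, -, 586, 875, 650, 670, -, 943, 926, 825, 705, -, -, 778, 64, -, -]

2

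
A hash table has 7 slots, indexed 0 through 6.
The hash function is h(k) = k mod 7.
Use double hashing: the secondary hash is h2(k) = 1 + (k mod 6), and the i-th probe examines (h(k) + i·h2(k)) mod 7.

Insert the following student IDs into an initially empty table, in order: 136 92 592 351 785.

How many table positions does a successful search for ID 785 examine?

2

136 hashes to 3; slot 3 is free → place at 3.
92 hashes to 1; slot 1 is free → place at 1.
592 hashes to 4; slot 4 is free → place at 4.
351 hashes to 1, h2=4; 1 taken → place at 5.
785 hashes to 1, h2=6; 1 taken → place at 0.
Table: [785, 92, ∅, 136, 592, 351, ∅]
Lookup 785: h=1, h2=6, probe 1,0 → found at 0.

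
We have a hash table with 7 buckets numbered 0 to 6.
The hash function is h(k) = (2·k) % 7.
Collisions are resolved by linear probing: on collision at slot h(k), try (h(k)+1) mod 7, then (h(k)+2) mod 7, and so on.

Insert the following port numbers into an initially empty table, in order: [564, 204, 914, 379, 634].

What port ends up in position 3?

914

Insert 564: h=1, slot 1 empty → index 1.
Insert 204: h=2, slot 2 empty → index 2.
Insert 914: h=1, slots 1,2 occupied → index 3.
Insert 379: h=2, slots 2,3 occupied → index 4.
Insert 634: h=1, slots 1,2,3,4 occupied → index 5.
Table: [—, 564, 204, 914, 379, 634, —]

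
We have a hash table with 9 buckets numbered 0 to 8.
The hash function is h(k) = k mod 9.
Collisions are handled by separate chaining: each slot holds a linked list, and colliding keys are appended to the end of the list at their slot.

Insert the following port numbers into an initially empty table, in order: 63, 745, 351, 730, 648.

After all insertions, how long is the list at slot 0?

63 -> bucket 0
745 -> bucket 7
351 -> bucket 0 (collision)
730 -> bucket 1
648 -> bucket 0 (collision)
Final buckets:
0: 63 -> 351 -> 648
1: 730
2: -
3: -
4: -
5: -
6: -
7: 745
8: -

3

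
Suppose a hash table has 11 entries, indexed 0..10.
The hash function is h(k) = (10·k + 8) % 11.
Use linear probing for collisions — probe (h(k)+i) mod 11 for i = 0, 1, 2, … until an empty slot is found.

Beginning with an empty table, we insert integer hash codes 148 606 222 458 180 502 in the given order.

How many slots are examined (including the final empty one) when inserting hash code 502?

148 hashes to 3; slot 3 is free => place at 3.
606 hashes to 7; slot 7 is free => place at 7.
222 hashes to 6; slot 6 is free => place at 6.
458 hashes to 1; slot 1 is free => place at 1.
180 hashes to 4; slot 4 is free => place at 4.
502 hashes to 1; 1 taken => place at 2.
Table: [—, 458, 502, 148, 180, —, 222, 606, —, —, —]

2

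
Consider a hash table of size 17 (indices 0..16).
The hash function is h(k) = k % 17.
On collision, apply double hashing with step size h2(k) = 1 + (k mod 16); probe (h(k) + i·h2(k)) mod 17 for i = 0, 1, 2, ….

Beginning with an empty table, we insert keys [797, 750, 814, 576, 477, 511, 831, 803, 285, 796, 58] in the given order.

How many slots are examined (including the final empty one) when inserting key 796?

797 hashes to 15; slot 15 is free -> place at 15.
750 hashes to 2; slot 2 is free -> place at 2.
814 hashes to 15, h2=15; 15 taken -> place at 13.
576 hashes to 15, h2=1; 15 taken -> place at 16.
477 hashes to 1; slot 1 is free -> place at 1.
511 hashes to 1, h2=16; 1 taken -> place at 0.
831 hashes to 15, h2=16; 15 taken -> place at 14.
803 hashes to 4; slot 4 is free -> place at 4.
285 hashes to 13, h2=14; 13 taken -> place at 10.
796 hashes to 14, h2=13; 14,10 taken -> place at 6.
58 hashes to 7; slot 7 is free -> place at 7.
Table: [511, 477, 750, _, 803, _, 796, 58, _, _, 285, _, _, 814, 831, 797, 576]

3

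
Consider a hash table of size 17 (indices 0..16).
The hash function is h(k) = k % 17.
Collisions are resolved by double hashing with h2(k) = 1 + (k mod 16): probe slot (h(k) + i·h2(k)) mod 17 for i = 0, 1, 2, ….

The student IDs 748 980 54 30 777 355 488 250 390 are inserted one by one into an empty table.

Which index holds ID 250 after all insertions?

6

Insert 748: h=0, slot 0 empty => index 0.
Insert 980: h=11, slot 11 empty => index 11.
Insert 54: h=3, slot 3 empty => index 3.
Insert 30: h=13, slot 13 empty => index 13.
Insert 777: h=12, slot 12 empty => index 12.
Insert 355: h=15, slot 15 empty => index 15.
Insert 488: h=12, h2=9, slot 12 occupied => index 4.
Insert 250: h=12, h2=11, slot 12 occupied => index 6.
Insert 390: h=16, slot 16 empty => index 16.
Table: [748, —, —, 54, 488, —, 250, —, —, —, —, 980, 777, 30, —, 355, 390]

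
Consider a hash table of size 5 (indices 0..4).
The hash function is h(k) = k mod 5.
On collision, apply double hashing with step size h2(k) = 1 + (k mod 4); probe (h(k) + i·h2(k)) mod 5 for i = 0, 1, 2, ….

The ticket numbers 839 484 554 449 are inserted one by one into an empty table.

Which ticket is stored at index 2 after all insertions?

554

839 hashes to 4; slot 4 is free -> place at 4.
484 hashes to 4, h2=1; 4 taken -> place at 0.
554 hashes to 4, h2=3; 4 taken -> place at 2.
449 hashes to 4, h2=2; 4 taken -> place at 1.
Table: [484, 449, 554, _, 839]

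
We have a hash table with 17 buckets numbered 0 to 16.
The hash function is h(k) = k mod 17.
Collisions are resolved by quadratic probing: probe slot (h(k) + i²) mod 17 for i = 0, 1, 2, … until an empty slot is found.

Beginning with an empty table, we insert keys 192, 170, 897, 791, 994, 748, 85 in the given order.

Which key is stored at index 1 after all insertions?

192: h=5 -> slot 5
170: h=0 -> slot 0
897: h=13 -> slot 13
791: h=9 -> slot 9
994: h=8 -> slot 8
748: h=0, probe 0,1 -> slot 1
85: h=0, probe 0,1,4 -> slot 4
Table: [170, 748, ., ., 85, 192, ., ., 994, 791, ., ., ., 897, ., ., .]

748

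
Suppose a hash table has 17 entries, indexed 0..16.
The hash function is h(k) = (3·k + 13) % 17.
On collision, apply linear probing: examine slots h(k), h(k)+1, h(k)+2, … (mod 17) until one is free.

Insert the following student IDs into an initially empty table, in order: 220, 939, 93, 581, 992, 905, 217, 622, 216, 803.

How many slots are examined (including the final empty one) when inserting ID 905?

Insert 220: h=10, slot 10 empty -> index 10.
Insert 939: h=8, slot 8 empty -> index 8.
Insert 93: h=3, slot 3 empty -> index 3.
Insert 581: h=5, slot 5 empty -> index 5.
Insert 992: h=14, slot 14 empty -> index 14.
Insert 905: h=8, slot 8 occupied -> index 9.
Insert 217: h=1, slot 1 empty -> index 1.
Insert 622: h=9, slots 9,10 occupied -> index 11.
Insert 216: h=15, slot 15 empty -> index 15.
Insert 803: h=8, slots 8,9,10,11 occupied -> index 12.
Table: [—, 217, —, 93, —, 581, —, —, 939, 905, 220, 622, 803, —, 992, 216, —]

2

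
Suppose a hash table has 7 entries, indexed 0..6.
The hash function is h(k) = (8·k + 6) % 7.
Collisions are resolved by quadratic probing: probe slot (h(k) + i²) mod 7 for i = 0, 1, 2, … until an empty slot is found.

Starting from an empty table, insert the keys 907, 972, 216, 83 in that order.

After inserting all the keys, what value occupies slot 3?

907 hashes to 3; slot 3 is free => place at 3.
972 hashes to 5; slot 5 is free => place at 5.
216 hashes to 5; 5 taken => place at 6.
83 hashes to 5; 5,6 taken => place at 2.
Table: [-, -, 83, 907, -, 972, 216]

907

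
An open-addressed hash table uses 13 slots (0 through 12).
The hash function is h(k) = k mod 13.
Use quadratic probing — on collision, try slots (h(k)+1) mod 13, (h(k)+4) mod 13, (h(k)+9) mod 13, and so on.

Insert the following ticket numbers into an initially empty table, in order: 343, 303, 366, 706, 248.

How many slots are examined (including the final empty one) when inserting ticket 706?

Insert 343: h=5, slot 5 empty => index 5.
Insert 303: h=4, slot 4 empty => index 4.
Insert 366: h=2, slot 2 empty => index 2.
Insert 706: h=4, slots 4,5 occupied => index 8.
Insert 248: h=1, slot 1 empty => index 1.
Table: [., 248, 366, ., 303, 343, ., ., 706, ., ., ., .]

3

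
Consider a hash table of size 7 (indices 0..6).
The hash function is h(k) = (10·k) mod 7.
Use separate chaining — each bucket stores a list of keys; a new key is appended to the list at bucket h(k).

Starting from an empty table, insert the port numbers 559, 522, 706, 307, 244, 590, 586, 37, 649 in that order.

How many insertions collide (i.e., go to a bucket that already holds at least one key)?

Insert 559: h=4, bucket 4 empty → new chain.
Insert 522: h=5, bucket 5 empty → new chain.
Insert 706: h=4, bucket 4 nonempty → append to chain.
Insert 307: h=4, bucket 4 nonempty → append to chain.
Insert 244: h=4, bucket 4 nonempty → append to chain.
Insert 590: h=6, bucket 6 empty → new chain.
Insert 586: h=1, bucket 1 empty → new chain.
Insert 37: h=6, bucket 6 nonempty → append to chain.
Insert 649: h=1, bucket 1 nonempty → append to chain.
Final buckets:
0: _
1: 586 -> 649
2: _
3: _
4: 559 -> 706 -> 307 -> 244
5: 522
6: 590 -> 37

5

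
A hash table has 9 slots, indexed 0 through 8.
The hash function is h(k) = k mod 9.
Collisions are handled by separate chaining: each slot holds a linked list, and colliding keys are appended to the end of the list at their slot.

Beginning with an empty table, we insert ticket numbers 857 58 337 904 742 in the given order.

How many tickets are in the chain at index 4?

4

857 → bucket 2
58 → bucket 4
337 → bucket 4 (collision)
904 → bucket 4 (collision)
742 → bucket 4 (collision)
Final buckets:
0: ∅
1: ∅
2: 857
3: ∅
4: 58 -> 337 -> 904 -> 742
5: ∅
6: ∅
7: ∅
8: ∅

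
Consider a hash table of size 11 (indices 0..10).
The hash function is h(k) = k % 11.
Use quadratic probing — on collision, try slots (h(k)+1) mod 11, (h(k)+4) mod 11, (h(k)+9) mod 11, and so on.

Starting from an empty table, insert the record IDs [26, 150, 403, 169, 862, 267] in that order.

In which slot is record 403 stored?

8

Insert 26: h=4, slot 4 empty => index 4.
Insert 150: h=7, slot 7 empty => index 7.
Insert 403: h=7, slot 7 occupied => index 8.
Insert 169: h=4, slot 4 occupied => index 5.
Insert 862: h=4, slots 4,5,8 occupied => index 2.
Insert 267: h=3, slot 3 empty => index 3.
Table: [., ., 862, 267, 26, 169, ., 150, 403, ., .]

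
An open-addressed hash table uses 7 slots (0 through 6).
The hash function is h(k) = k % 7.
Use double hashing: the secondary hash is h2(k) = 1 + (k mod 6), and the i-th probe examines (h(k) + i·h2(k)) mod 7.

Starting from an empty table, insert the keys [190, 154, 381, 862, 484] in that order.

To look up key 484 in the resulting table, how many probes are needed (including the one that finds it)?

3

190: h=1 -> slot 1
154: h=0 -> slot 0
381: h=3 -> slot 3
862: h=1, h2=5, probe 1,6 -> slot 6
484: h=1, h2=5, probe 1,6,4 -> slot 4
Table: [154, 190, -, 381, 484, -, 862]
Lookup 484: h=1, h2=5, probe 1,6,4 → found at 4.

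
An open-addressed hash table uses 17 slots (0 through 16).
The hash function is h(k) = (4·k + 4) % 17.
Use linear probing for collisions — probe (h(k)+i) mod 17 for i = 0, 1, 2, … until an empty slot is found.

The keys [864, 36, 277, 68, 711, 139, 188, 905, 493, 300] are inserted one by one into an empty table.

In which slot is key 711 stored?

10

864 hashes to 9; slot 9 is free → place at 9.
36 hashes to 12; slot 12 is free → place at 12.
277 hashes to 7; slot 7 is free → place at 7.
68 hashes to 4; slot 4 is free → place at 4.
711 hashes to 9; 9 taken → place at 10.
139 hashes to 16; slot 16 is free → place at 16.
188 hashes to 8; slot 8 is free → place at 8.
905 hashes to 3; slot 3 is free → place at 3.
493 hashes to 4; 4 taken → place at 5.
300 hashes to 14; slot 14 is free → place at 14.
Table: [-, -, -, 905, 68, 493, -, 277, 188, 864, 711, -, 36, -, 300, -, 139]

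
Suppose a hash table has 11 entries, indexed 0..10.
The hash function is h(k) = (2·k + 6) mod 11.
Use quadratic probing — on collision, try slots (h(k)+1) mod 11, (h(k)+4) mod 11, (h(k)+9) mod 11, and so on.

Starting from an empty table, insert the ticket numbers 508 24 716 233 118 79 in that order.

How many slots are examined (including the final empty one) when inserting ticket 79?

5

508 hashes to 10; slot 10 is free → place at 10.
24 hashes to 10; 10 taken → place at 0.
716 hashes to 8; slot 8 is free → place at 8.
233 hashes to 10; 10,0 taken → place at 3.
118 hashes to 0; 0 taken → place at 1.
79 hashes to 10; 10,0,3,8 taken → place at 4.
Table: [24, 118, ., 233, 79, ., ., ., 716, ., 508]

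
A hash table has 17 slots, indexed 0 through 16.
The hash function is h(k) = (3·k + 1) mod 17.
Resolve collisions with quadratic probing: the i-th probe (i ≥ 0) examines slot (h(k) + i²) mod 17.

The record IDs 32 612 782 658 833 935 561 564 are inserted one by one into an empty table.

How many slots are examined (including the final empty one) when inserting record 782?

32: h=12 → slot 12
612: h=1 → slot 1
782: h=1, probe 1,2 → slot 2
658: h=3 → slot 3
833: h=1, probe 1,2,5 → slot 5
935: h=1, probe 1,2,5,10 → slot 10
561: h=1, probe 1,2,5,10,0 → slot 0
564: h=10, probe 10,11 → slot 11
Table: [561, 612, 782, 658, —, 833, —, —, —, —, 935, 564, 32, —, —, —, —]

2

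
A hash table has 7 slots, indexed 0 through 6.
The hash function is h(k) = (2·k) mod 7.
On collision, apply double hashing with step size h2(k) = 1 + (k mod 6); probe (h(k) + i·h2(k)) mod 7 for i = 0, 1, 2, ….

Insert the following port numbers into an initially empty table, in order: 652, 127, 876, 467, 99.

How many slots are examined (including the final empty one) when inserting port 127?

652 hashes to 2; slot 2 is free -> place at 2.
127 hashes to 2, h2=2; 2 taken -> place at 4.
876 hashes to 2, h2=1; 2 taken -> place at 3.
467 hashes to 3, h2=6; 3,2 taken -> place at 1.
99 hashes to 2, h2=4; 2 taken -> place at 6.
Table: [_, 467, 652, 876, 127, _, 99]

2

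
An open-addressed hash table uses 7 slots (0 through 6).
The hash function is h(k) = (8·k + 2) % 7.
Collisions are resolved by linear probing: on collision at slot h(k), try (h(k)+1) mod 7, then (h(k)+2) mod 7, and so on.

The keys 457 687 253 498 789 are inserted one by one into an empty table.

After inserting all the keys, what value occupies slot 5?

253

Insert 457: h=4, slot 4 empty -> index 4.
Insert 687: h=3, slot 3 empty -> index 3.
Insert 253: h=3, slots 3,4 occupied -> index 5.
Insert 498: h=3, slots 3,4,5 occupied -> index 6.
Insert 789: h=0, slot 0 empty -> index 0.
Table: [789, _, _, 687, 457, 253, 498]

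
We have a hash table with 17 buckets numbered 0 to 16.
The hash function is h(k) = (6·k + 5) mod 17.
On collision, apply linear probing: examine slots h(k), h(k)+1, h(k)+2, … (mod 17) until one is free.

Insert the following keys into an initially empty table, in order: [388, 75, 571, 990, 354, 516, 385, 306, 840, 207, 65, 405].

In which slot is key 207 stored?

388: h=4 => slot 4
75: h=13 => slot 13
571: h=14 => slot 14
990: h=12 => slot 12
354: h=4, probe 4,5 => slot 5
516: h=7 => slot 7
385: h=3 => slot 3
306: h=5, probe 5,6 => slot 6
840: h=13, probe 13,14,15 => slot 15
207: h=6, probe 6,7,8 => slot 8
65: h=4, probe 4,5,6,7,8,9 => slot 9
405: h=4, probe 4,5,6,7,8,9,10 => slot 10
Table: [-, -, -, 385, 388, 354, 306, 516, 207, 65, 405, -, 990, 75, 571, 840, -]

8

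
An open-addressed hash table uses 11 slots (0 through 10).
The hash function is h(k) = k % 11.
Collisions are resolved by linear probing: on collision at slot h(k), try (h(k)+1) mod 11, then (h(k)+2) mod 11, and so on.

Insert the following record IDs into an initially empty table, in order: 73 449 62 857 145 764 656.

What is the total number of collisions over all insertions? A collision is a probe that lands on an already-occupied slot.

5

73: h=7 => slot 7
449: h=9 => slot 9
62: h=7, probe 7,8 => slot 8
857: h=10 => slot 10
145: h=2 => slot 2
764: h=5 => slot 5
656: h=7, probe 7,8,9,10,0 => slot 0
Table: [656, ., 145, ., ., 764, ., 73, 62, 449, 857]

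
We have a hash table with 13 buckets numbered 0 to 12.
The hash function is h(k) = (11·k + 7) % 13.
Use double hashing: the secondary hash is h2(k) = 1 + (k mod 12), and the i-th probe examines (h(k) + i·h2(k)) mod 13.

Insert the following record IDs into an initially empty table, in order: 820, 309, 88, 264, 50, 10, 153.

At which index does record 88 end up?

10

820: h=5 → slot 5
309: h=0 → slot 0
88: h=0, h2=5, probe 0,5,10 → slot 10
264: h=12 → slot 12
50: h=11 → slot 11
10: h=0, h2=11, probe 0,11,9 → slot 9
153: h=0, h2=10, probe 0,10,7 → slot 7
Table: [309, —, —, —, —, 820, —, 153, —, 10, 88, 50, 264]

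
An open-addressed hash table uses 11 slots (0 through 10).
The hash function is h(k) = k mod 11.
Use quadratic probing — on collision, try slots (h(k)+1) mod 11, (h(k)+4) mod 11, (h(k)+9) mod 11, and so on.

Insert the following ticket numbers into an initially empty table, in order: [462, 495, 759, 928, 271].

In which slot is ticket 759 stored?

462 hashes to 0; slot 0 is free -> place at 0.
495 hashes to 0; 0 taken -> place at 1.
759 hashes to 0; 0,1 taken -> place at 4.
928 hashes to 4; 4 taken -> place at 5.
271 hashes to 7; slot 7 is free -> place at 7.
Table: [462, 495, _, _, 759, 928, _, 271, _, _, _]

4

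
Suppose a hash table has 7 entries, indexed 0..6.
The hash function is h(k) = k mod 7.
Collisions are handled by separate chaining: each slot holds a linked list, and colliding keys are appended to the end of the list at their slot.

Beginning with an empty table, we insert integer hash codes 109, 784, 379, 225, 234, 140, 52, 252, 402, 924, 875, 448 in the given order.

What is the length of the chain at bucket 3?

Insert 109: h=4, bucket 4 empty → new chain.
Insert 784: h=0, bucket 0 empty → new chain.
Insert 379: h=1, bucket 1 empty → new chain.
Insert 225: h=1, bucket 1 nonempty → append to chain.
Insert 234: h=3, bucket 3 empty → new chain.
Insert 140: h=0, bucket 0 nonempty → append to chain.
Insert 52: h=3, bucket 3 nonempty → append to chain.
Insert 252: h=0, bucket 0 nonempty → append to chain.
Insert 402: h=3, bucket 3 nonempty → append to chain.
Insert 924: h=0, bucket 0 nonempty → append to chain.
Insert 875: h=0, bucket 0 nonempty → append to chain.
Insert 448: h=0, bucket 0 nonempty → append to chain.
Final buckets:
0: 784 -> 140 -> 252 -> 924 -> 875 -> 448
1: 379 -> 225
2: _
3: 234 -> 52 -> 402
4: 109
5: _
6: _

3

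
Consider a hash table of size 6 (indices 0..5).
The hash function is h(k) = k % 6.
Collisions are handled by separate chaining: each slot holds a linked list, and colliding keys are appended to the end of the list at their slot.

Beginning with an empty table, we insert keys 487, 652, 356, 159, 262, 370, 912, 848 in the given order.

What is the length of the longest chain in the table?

3

487 -> bucket 1
652 -> bucket 4
356 -> bucket 2
159 -> bucket 3
262 -> bucket 4 (collision)
370 -> bucket 4 (collision)
912 -> bucket 0
848 -> bucket 2 (collision)
Final buckets:
0: 912
1: 487
2: 356 -> 848
3: 159
4: 652 -> 262 -> 370
5: _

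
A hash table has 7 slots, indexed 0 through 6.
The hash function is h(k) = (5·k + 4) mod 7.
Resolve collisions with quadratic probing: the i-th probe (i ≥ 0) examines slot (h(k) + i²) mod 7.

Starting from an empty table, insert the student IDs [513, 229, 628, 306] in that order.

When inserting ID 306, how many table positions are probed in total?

3

513: h=0 => slot 0
229: h=1 => slot 1
628: h=1, probe 1,2 => slot 2
306: h=1, probe 1,2,5 => slot 5
Table: [513, 229, 628, _, _, 306, _]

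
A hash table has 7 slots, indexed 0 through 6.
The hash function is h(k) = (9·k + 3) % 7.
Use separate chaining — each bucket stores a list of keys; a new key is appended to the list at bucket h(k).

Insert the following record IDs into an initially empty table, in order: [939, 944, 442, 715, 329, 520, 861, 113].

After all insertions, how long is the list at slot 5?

4

939 → bucket 5
944 → bucket 1
442 → bucket 5 (collision)
715 → bucket 5 (collision)
329 → bucket 3
520 → bucket 0
861 → bucket 3 (collision)
113 → bucket 5 (collision)
Final buckets:
0: 520
1: 944
2: .
3: 329 -> 861
4: .
5: 939 -> 442 -> 715 -> 113
6: .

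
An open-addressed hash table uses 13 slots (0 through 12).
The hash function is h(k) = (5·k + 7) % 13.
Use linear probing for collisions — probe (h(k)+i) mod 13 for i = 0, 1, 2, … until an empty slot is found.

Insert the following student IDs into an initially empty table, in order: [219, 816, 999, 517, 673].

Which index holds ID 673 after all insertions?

7

219: h=10 => slot 10
816: h=5 => slot 5
999: h=10, probe 10,11 => slot 11
517: h=5, probe 5,6 => slot 6
673: h=5, probe 5,6,7 => slot 7
Table: [., ., ., ., ., 816, 517, 673, ., ., 219, 999, .]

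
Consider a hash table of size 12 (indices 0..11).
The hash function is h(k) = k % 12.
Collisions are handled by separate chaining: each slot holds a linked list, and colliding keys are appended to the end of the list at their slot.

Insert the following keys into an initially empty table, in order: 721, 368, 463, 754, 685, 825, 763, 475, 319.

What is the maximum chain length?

4

Insert 721: h=1, bucket 1 empty -> new chain.
Insert 368: h=8, bucket 8 empty -> new chain.
Insert 463: h=7, bucket 7 empty -> new chain.
Insert 754: h=10, bucket 10 empty -> new chain.
Insert 685: h=1, bucket 1 nonempty -> append to chain.
Insert 825: h=9, bucket 9 empty -> new chain.
Insert 763: h=7, bucket 7 nonempty -> append to chain.
Insert 475: h=7, bucket 7 nonempty -> append to chain.
Insert 319: h=7, bucket 7 nonempty -> append to chain.
Final buckets:
0: -
1: 721 -> 685
2: -
3: -
4: -
5: -
6: -
7: 463 -> 763 -> 475 -> 319
8: 368
9: 825
10: 754
11: -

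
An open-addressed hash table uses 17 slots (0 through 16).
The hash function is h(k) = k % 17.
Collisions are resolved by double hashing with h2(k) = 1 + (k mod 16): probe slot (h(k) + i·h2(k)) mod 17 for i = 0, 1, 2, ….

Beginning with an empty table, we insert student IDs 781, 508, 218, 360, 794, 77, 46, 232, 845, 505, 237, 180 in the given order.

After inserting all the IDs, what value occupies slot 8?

180

781: h=16 -> slot 16
508: h=15 -> slot 15
218: h=14 -> slot 14
360: h=3 -> slot 3
794: h=12 -> slot 12
77: h=9 -> slot 9
46: h=12, h2=15, probe 12,10 -> slot 10
232: h=11 -> slot 11
845: h=12, h2=14, probe 12,9,6 -> slot 6
505: h=12, h2=10, probe 12,5 -> slot 5
237: h=16, h2=14, probe 16,13 -> slot 13
180: h=10, h2=5, probe 10,15,3,8 -> slot 8
Table: [—, —, —, 360, —, 505, 845, —, 180, 77, 46, 232, 794, 237, 218, 508, 781]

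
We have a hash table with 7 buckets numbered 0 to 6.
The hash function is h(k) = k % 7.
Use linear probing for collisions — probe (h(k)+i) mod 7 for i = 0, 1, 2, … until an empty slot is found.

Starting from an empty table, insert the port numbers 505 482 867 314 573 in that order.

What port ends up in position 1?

505

505 hashes to 1; slot 1 is free => place at 1.
482 hashes to 6; slot 6 is free => place at 6.
867 hashes to 6; 6 taken => place at 0.
314 hashes to 6; 6,0,1 taken => place at 2.
573 hashes to 6; 6,0,1,2 taken => place at 3.
Table: [867, 505, 314, 573, ., ., 482]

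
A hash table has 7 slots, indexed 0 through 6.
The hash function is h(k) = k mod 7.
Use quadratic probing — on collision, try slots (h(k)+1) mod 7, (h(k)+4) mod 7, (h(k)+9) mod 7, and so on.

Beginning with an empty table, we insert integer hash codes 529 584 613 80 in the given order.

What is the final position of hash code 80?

0

529 hashes to 4; slot 4 is free -> place at 4.
584 hashes to 3; slot 3 is free -> place at 3.
613 hashes to 4; 4 taken -> place at 5.
80 hashes to 3; 3,4 taken -> place at 0.
Table: [80, ∅, ∅, 584, 529, 613, ∅]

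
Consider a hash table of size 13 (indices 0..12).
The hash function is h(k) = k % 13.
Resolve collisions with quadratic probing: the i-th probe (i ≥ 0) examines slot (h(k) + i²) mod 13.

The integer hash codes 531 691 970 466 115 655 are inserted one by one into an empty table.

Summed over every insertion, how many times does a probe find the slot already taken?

Insert 531: h=11, slot 11 empty -> index 11.
Insert 691: h=2, slot 2 empty -> index 2.
Insert 970: h=8, slot 8 empty -> index 8.
Insert 466: h=11, slot 11 occupied -> index 12.
Insert 115: h=11, slots 11,12,2 occupied -> index 7.
Insert 655: h=5, slot 5 empty -> index 5.
Table: [_, _, 691, _, _, 655, _, 115, 970, _, _, 531, 466]

4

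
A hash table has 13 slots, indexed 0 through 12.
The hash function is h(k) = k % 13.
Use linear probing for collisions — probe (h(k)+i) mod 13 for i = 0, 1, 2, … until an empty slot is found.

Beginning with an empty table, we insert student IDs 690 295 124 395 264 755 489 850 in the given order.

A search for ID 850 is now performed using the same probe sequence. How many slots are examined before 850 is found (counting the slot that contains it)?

690 hashes to 1; slot 1 is free → place at 1.
295 hashes to 9; slot 9 is free → place at 9.
124 hashes to 7; slot 7 is free → place at 7.
395 hashes to 5; slot 5 is free → place at 5.
264 hashes to 4; slot 4 is free → place at 4.
755 hashes to 1; 1 taken → place at 2.
489 hashes to 8; slot 8 is free → place at 8.
850 hashes to 5; 5 taken → place at 6.
Table: [-, 690, 755, -, 264, 395, 850, 124, 489, 295, -, -, -]
Lookup 850: h=5, probe 5,6 → found at 6.

2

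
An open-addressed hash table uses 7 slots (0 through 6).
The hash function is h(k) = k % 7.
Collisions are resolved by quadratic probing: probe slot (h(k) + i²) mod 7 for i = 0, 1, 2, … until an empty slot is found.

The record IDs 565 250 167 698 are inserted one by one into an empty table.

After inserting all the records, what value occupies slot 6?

250

565 hashes to 5; slot 5 is free → place at 5.
250 hashes to 5; 5 taken → place at 6.
167 hashes to 6; 6 taken → place at 0.
698 hashes to 5; 5,6 taken → place at 2.
Table: [167, —, 698, —, —, 565, 250]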